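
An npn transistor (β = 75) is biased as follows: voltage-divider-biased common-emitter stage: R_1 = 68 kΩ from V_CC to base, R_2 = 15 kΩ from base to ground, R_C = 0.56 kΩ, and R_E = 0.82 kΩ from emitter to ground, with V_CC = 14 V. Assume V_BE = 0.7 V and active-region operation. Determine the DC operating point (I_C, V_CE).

Thevenize the base divider: V_Th = V_CC·R_2/(R_1+R_2) = 14×15/83 = 2.53 V, R_Th = R_1‖R_2 = 12.3 kΩ.
Base-emitter loop: V_Th = I_B·R_Th + V_BE + (β+1)I_B·R_E, so I_B = (2.53 − 0.7) / (12.3 + 76×0.82) = 0.0245 mA.
I_C = β·I_B = 75×0.0245 = 1.84 mA, and I_E = (β+1)I_B = 1.86 mA.
V_CE = V_CC − I_C·R_C − I_E·R_E = 14 − 1.84×0.56 − 1.86×0.82 = 11.4 V.
V_CE = 11.4 V > 0.2 V confirms active-region operation.

I_C ≈ 1.8 mA, V_CE ≈ 11 V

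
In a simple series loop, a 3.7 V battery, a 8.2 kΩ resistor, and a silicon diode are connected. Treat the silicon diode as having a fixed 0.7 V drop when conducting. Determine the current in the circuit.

KVL around the loop: 3.7 = V_D + I·R = 0.7 + I × 8.2 kΩ.
So I = (3.7 − 0.7) / 8.2 kΩ = 3 / 8.2 = 0.366 mA.

I ≈ 0.37 mA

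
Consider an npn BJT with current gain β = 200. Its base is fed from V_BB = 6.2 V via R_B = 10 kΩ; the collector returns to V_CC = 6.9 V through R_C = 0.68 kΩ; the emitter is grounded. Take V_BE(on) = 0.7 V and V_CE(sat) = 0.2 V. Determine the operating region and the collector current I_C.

Assume active: I_B = (6.2 − 0.7)/10 = 0.55 mA, giving I_C = β·I_B = 110 mA.
But then V_CE = 6.9 − 110×0.68 = -67.9 V < V_CE(sat) = 0.2 V — impossible in the active region.
So the transistor is saturated. With V_CE = 0.2 V, I_C = (V_CC − 0.2)/R_C = 6.7/0.68 = 9.85 mA.
Check: β·I_B = 110 mA > I_C = 9.85 mA, confirming saturation.

saturation; I_C ≈ 9.9 mA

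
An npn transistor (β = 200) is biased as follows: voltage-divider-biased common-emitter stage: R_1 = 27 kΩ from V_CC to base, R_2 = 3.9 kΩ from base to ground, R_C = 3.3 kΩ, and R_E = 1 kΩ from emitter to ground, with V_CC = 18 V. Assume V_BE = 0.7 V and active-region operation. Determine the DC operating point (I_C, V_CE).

I_C ≈ 1.5 mA, V_CE ≈ 11 V

Thevenize the base divider: V_Th = V_CC·R_2/(R_1+R_2) = 18×3.9/30.9 = 2.27 V, R_Th = R_1‖R_2 = 3.41 kΩ.
Base-emitter loop: V_Th = I_B·R_Th + V_BE + (β+1)I_B·R_E, so I_B = (2.27 − 0.7) / (3.41 + 201×1) = 0.00769 mA.
I_C = β·I_B = 200×0.00769 = 1.54 mA, and I_E = (β+1)I_B = 1.55 mA.
V_CE = V_CC − I_C·R_C − I_E·R_E = 18 − 1.54×3.3 − 1.55×1 = 11.4 V.
V_CE = 11.4 V > 0.2 V confirms active-region operation.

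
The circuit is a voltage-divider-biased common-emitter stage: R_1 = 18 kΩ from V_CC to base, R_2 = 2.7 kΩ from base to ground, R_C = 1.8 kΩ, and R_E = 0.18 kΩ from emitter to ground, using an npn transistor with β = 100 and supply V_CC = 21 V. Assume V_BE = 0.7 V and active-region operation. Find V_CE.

V_CE ≈ 1.3 V

Thevenize the base divider: V_Th = V_CC·R_2/(R_1+R_2) = 21×2.7/20.7 = 2.74 V, R_Th = R_1‖R_2 = 2.35 kΩ.
Base-emitter loop: V_Th = I_B·R_Th + V_BE + (β+1)I_B·R_E, so I_B = (2.74 − 0.7) / (2.35 + 101×0.18) = 0.0993 mA.
I_C = β·I_B = 100×0.0993 = 9.93 mA, and I_E = (β+1)I_B = 10 mA.
V_CE = V_CC − I_C·R_C − I_E·R_E = 21 − 9.93×1.8 − 10×0.18 = 1.31 V.
V_CE = 1.31 V > 0.2 V confirms active-region operation.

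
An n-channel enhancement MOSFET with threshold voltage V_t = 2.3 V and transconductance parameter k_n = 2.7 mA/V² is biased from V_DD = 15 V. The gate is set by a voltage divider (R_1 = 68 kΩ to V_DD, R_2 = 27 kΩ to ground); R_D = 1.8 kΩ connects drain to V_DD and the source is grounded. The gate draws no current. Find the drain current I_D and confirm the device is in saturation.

V_G = V_DD·R_2/(R_1+R_2) = 15×27/95 = 4.26 V. With the source grounded, V_GS = V_G = 4.26 V.
Assume saturation: I_D = (k_n/2)(V_GS − V_t)² = (2.7/2)×(4.26 − 2.3)² = 1.35×1.96² = 5.2 mA.
V_DS = V_DD − I_D·R_D = 15 − 5.2×1.8 = 5.63 V.
Saturation requires V_DS ≥ V_GS − V_t = 1.96 V; 5.63 ≥ 1.96 ✓.

I_D ≈ 5.2 mA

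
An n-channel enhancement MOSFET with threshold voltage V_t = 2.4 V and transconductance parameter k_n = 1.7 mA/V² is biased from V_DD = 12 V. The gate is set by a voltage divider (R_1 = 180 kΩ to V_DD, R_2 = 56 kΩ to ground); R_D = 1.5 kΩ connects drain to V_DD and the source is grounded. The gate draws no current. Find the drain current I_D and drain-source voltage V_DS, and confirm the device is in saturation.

I_D ≈ 0.17 mA, V_DS ≈ 12 V

V_G = V_DD·R_2/(R_1+R_2) = 12×56/236 = 2.85 V. With the source grounded, V_GS = V_G = 2.85 V.
Assume saturation: I_D = (k_n/2)(V_GS − V_t)² = (1.7/2)×(2.85 − 2.4)² = 0.85×0.447² = 0.17 mA.
V_DS = V_DD − I_D·R_D = 12 − 0.17×1.5 = 11.7 V.
Saturation requires V_DS ≥ V_GS − V_t = 0.447 V; 11.7 ≥ 0.447 ✓.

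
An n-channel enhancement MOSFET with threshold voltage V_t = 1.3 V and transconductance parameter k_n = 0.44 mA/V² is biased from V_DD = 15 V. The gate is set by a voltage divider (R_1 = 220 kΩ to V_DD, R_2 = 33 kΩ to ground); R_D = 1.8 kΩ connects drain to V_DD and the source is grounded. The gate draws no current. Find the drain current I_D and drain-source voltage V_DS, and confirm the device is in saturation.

I_D ≈ 0.095 mA, V_DS ≈ 15 V

V_G = V_DD·R_2/(R_1+R_2) = 15×33/253 = 1.96 V. With the source grounded, V_GS = V_G = 1.96 V.
Assume saturation: I_D = (k_n/2)(V_GS − V_t)² = (0.44/2)×(1.96 − 1.3)² = 0.22×0.657² = 0.0948 mA.
V_DS = V_DD − I_D·R_D = 15 − 0.0948×1.8 = 14.8 V.
Saturation requires V_DS ≥ V_GS − V_t = 0.657 V; 14.8 ≥ 0.657 ✓.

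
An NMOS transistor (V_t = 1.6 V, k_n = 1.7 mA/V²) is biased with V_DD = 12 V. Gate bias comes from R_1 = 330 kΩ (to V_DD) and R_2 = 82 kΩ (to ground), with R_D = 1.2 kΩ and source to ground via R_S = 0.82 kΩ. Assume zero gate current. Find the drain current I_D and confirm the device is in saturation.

V_G = V_DD·R_2/(R_1+R_2) = 12×82/412 = 2.39 V.
Assume saturation: I_D = (k_n/2)(V_GS − V_t)² with V_GS = V_G − I_D·R_S = 2.39 − 0.82·I_D.
Substituting gives 0.572·I_D² − 2.1·I_D + 0.528 = 0, with roots I_D = 0.272 or 3.4 mA.
The root I_D = 3.4 mA gives V_GS = -0.4 V ≤ V_t, so take I_D = 0.272 mA.
Then V_GS = 2.17 V and V_DS = V_DD − I_D(R_D+R_S) = 12 − 0.272×2.02 = 11.5 V.
Saturation requires V_DS ≥ V_GS − V_t = 0.565 V; 11.5 ≥ 0.565 ✓.

I_D ≈ 0.27 mA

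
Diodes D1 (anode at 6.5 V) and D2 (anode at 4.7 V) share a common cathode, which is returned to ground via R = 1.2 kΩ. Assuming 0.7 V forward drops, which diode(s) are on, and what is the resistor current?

Only D1 conducts; I_R ≈ 4.8 mA

Assume both conduct. Then node N would need to be at both 6.5−0.7 = 5.8 V and 4.7−0.7 = 4 V, which is impossible.
Assume only D1 conducts: V_N = 6.5 − 0.7 = 5.8 V, so I_R = 5.8/1.2 = 4.83 mA.
Check D2: its anode-to-cathode voltage is 4.7 − 5.8 = -1.1 V < 0.7 V, so it is off. The assumption is consistent.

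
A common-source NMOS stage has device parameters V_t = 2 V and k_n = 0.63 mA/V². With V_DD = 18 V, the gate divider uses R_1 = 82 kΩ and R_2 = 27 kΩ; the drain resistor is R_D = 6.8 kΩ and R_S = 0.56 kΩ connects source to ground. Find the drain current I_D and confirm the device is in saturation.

I_D ≈ 1.1 mA

V_G = V_DD·R_2/(R_1+R_2) = 18×27/109 = 4.46 V.
Assume saturation: I_D = (k_n/2)(V_GS − V_t)² with V_GS = V_G − I_D·R_S = 4.46 − 0.56·I_D.
Substituting gives 0.0988·I_D² − 1.87·I_D + 1.9 = 0, with roots I_D = 1.08 or 17.8 mA.
The root I_D = 17.8 mA gives V_GS = -5.52 V ≤ V_t, so take I_D = 1.08 mA.
Then V_GS = 3.85 V and V_DS = V_DD − I_D(R_D+R_S) = 18 − 1.08×7.36 = 10 V.
Saturation requires V_DS ≥ V_GS − V_t = 1.85 V; 10 ≥ 1.85 ✓.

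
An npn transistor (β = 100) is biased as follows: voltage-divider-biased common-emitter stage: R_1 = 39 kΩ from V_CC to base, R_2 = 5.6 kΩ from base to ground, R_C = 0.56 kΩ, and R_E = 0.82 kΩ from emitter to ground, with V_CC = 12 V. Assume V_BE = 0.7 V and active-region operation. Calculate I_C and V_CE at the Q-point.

Thevenize the base divider: V_Th = V_CC·R_2/(R_1+R_2) = 12×5.6/44.6 = 1.51 V, R_Th = R_1‖R_2 = 4.9 kΩ.
Base-emitter loop: V_Th = I_B·R_Th + V_BE + (β+1)I_B·R_E, so I_B = (1.51 − 0.7) / (4.9 + 101×0.82) = 0.0092 mA.
I_C = β·I_B = 100×0.0092 = 0.92 mA, and I_E = (β+1)I_B = 0.929 mA.
V_CE = V_CC − I_C·R_C − I_E·R_E = 12 − 0.92×0.56 − 0.929×0.82 = 10.7 V.
V_CE = 10.7 V > 0.2 V confirms active-region operation.

I_C ≈ 0.92 mA, V_CE ≈ 11 V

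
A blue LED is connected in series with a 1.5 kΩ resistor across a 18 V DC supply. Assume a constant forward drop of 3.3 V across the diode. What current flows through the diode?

I ≈ 9.8 mA

KVL around the loop: 18 = V_D + I·R = 3.3 + I × 1.5 kΩ.
So I = (18 − 3.3) / 1.5 kΩ = 14.7 / 1.5 = 9.8 mA.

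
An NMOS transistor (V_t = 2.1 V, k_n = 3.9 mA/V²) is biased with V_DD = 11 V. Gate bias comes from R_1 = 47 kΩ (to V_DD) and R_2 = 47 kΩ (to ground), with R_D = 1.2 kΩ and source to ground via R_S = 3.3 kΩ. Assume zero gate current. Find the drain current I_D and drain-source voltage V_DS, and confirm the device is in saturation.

I_D ≈ 0.83 mA, V_DS ≈ 7.3 V

V_G = V_DD·R_2/(R_1+R_2) = 11×47/94 = 5.5 V.
Assume saturation: I_D = (k_n/2)(V_GS − V_t)² with V_GS = V_G − I_D·R_S = 5.5 − 3.3·I_D.
Substituting gives 21.2·I_D² − 44.8·I_D + 22.5 = 0, with roots I_D = 0.832 or 1.28 mA.
The root I_D = 1.28 mA gives V_GS = 1.29 V ≤ V_t, so take I_D = 0.832 mA.
Then V_GS = 2.75 V and V_DS = V_DD − I_D(R_D+R_S) = 11 − 0.832×4.5 = 7.25 V.
Saturation requires V_DS ≥ V_GS − V_t = 0.653 V; 7.25 ≥ 0.653 ✓.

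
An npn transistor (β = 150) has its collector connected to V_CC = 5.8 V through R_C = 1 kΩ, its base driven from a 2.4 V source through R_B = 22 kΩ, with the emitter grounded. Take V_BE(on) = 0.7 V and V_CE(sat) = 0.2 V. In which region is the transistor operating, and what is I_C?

saturation; I_C ≈ 5.6 mA

Assume active: I_B = (2.4 − 0.7)/22 = 0.0773 mA, giving I_C = β·I_B = 11.6 mA.
But then V_CE = 5.8 − 11.6×1 = -5.79 V < V_CE(sat) = 0.2 V — impossible in the active region.
So the transistor is saturated. With V_CE = 0.2 V, I_C = (V_CC − 0.2)/R_C = 5.6/1 = 5.6 mA.
Check: β·I_B = 11.6 mA > I_C = 5.6 mA, confirming saturation.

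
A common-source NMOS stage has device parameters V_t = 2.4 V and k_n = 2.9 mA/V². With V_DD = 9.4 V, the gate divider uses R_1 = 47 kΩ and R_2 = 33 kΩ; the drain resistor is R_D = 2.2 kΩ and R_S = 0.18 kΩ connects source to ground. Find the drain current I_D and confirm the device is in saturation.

I_D ≈ 1.9 mA

V_G = V_DD·R_2/(R_1+R_2) = 9.4×33/80 = 3.88 V.
Assume saturation: I_D = (k_n/2)(V_GS − V_t)² with V_GS = V_G − I_D·R_S = 3.88 − 0.18·I_D.
Substituting gives 0.047·I_D² − 1.77·I_D + 3.17 = 0, with roots I_D = 1.88 or 35.8 mA.
The root I_D = 35.8 mA gives V_GS = -2.57 V ≤ V_t, so take I_D = 1.88 mA.
Then V_GS = 3.54 V and V_DS = V_DD − I_D(R_D+R_S) = 9.4 − 1.88×2.38 = 4.92 V.
Saturation requires V_DS ≥ V_GS − V_t = 1.14 V; 4.92 ≥ 1.14 ✓.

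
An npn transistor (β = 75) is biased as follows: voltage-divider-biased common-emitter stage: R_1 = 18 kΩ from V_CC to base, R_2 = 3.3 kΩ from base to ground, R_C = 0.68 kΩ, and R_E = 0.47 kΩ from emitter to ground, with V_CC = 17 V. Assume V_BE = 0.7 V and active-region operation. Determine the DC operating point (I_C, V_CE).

I_C ≈ 3.8 mA, V_CE ≈ 13 V

Thevenize the base divider: V_Th = V_CC·R_2/(R_1+R_2) = 17×3.3/21.3 = 2.63 V, R_Th = R_1‖R_2 = 2.79 kΩ.
Base-emitter loop: V_Th = I_B·R_Th + V_BE + (β+1)I_B·R_E, so I_B = (2.63 − 0.7) / (2.79 + 76×0.47) = 0.0502 mA.
I_C = β·I_B = 75×0.0502 = 3.77 mA, and I_E = (β+1)I_B = 3.82 mA.
V_CE = V_CC − I_C·R_C − I_E·R_E = 17 − 3.77×0.68 − 3.82×0.47 = 12.6 V.
V_CE = 12.6 V > 0.2 V confirms active-region operation.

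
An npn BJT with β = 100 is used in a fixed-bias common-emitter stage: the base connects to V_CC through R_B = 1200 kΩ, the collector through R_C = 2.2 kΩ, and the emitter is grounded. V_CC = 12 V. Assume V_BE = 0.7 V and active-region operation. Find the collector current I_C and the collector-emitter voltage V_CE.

Base loop: V_CC = I_B·R_B + V_BE, so I_B = (12 − 0.7)/1200 kΩ = 0.00942 mA.
In the active region I_C = β·I_B = 100 × 0.00942 = 0.942 mA.
Collector loop: V_CE = V_CC − I_C·R_C = 12 − 0.942×2.2 = 9.93 V.
Since V_CE = 9.93 V > V_CE(sat) ≈ 0.2 V, the transistor is in the active region as assumed.

I_C ≈ 0.94 mA, V_CE ≈ 9.9 V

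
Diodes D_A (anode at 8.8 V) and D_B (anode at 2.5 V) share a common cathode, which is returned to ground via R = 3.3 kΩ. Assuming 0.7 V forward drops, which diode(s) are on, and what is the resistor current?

Assume both conduct. Then node N would need to be at both 8.8−0.7 = 8.1 V and 2.5−0.7 = 1.8 V, which is impossible.
Assume only D_A conducts: V_N = 8.8 − 0.7 = 8.1 V, so I_R = 8.1/3.3 = 2.45 mA.
Check D_B: its anode-to-cathode voltage is 2.5 − 8.1 = -5.6 V < 0.7 V, so it is off. The assumption is consistent.

Only D_A conducts; I_R ≈ 2.5 mA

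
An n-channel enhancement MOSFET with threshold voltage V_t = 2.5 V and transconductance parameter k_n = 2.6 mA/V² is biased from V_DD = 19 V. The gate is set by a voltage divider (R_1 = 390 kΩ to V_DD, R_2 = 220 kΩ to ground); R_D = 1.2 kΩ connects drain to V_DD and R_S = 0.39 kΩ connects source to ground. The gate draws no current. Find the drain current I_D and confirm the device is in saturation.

V_G = V_DD·R_2/(R_1+R_2) = 19×220/610 = 6.85 V.
Assume saturation: I_D = (k_n/2)(V_GS − V_t)² with V_GS = V_G − I_D·R_S = 6.85 − 0.39·I_D.
Substituting gives 0.198·I_D² − 5.41·I_D + 24.6 = 0, with roots I_D = 5.76 or 21.6 mA.
The root I_D = 21.6 mA gives V_GS = -1.58 V ≤ V_t, so take I_D = 5.76 mA.
Then V_GS = 4.61 V and V_DS = V_DD − I_D(R_D+R_S) = 19 − 5.76×1.59 = 9.84 V.
Saturation requires V_DS ≥ V_GS − V_t = 2.11 V; 9.84 ≥ 2.11 ✓.

I_D ≈ 5.8 mA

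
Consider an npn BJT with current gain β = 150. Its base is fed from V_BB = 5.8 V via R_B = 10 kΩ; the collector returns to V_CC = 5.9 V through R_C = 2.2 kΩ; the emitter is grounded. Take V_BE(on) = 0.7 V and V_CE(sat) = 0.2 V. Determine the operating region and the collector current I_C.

saturation; I_C ≈ 2.6 mA

Assume active: I_B = (5.8 − 0.7)/10 = 0.51 mA, giving I_C = β·I_B = 76.5 mA.
But then V_CE = 5.9 − 76.5×2.2 = -162 V < V_CE(sat) = 0.2 V — impossible in the active region.
So the transistor is saturated. With V_CE = 0.2 V, I_C = (V_CC − 0.2)/R_C = 5.7/2.2 = 2.59 mA.
Check: β·I_B = 76.5 mA > I_C = 2.59 mA, confirming saturation.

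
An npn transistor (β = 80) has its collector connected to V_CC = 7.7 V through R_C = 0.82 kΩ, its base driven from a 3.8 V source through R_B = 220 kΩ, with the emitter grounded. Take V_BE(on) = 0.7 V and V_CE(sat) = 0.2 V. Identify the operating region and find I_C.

Assume active. Base-emitter loop: I_B = (V_BB − V_BE)/R_B = (3.8 − 0.7)/220 = 0.0141 mA.
I_C = β·I_B = 80×0.0141 = 1.13 mA.
V_CE = V_CC − I_C·R_C = 7.7 − 1.13×0.82 = 6.78 V > V_CE(sat), so the active-region assumption holds.

active; I_C ≈ 1.1 mA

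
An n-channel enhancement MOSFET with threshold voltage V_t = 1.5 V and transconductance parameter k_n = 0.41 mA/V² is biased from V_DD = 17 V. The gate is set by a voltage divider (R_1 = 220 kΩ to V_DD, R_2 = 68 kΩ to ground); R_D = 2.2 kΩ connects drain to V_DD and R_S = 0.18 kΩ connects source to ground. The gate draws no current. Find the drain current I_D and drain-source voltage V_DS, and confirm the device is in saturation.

V_G = V_DD·R_2/(R_1+R_2) = 17×68/288 = 4.01 V.
Assume saturation: I_D = (k_n/2)(V_GS − V_t)² with V_GS = V_G − I_D·R_S = 4.01 − 0.18·I_D.
Substituting gives 0.00664·I_D² − 1.19·I_D + 1.3 = 0, with roots I_D = 1.1 or 177 mA.
The root I_D = 177 mA gives V_GS = -27.9 V ≤ V_t, so take I_D = 1.1 mA.
Then V_GS = 3.82 V and V_DS = V_DD − I_D(R_D+R_S) = 17 − 1.1×2.38 = 14.4 V.
Saturation requires V_DS ≥ V_GS − V_t = 2.32 V; 14.4 ≥ 2.32 ✓.

I_D ≈ 1.1 mA, V_DS ≈ 14 V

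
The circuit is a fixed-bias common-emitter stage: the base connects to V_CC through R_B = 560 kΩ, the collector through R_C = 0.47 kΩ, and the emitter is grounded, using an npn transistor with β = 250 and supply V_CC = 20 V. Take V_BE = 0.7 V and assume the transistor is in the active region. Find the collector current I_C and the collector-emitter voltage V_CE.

Base loop: V_CC = I_B·R_B + V_BE, so I_B = (20 − 0.7)/560 kΩ = 0.0345 mA.
In the active region I_C = β·I_B = 250 × 0.0345 = 8.62 mA.
Collector loop: V_CE = V_CC − I_C·R_C = 20 − 8.62×0.47 = 16 V.
Since V_CE = 16 V > V_CE(sat) ≈ 0.2 V, the transistor is in the active region as assumed.

I_C ≈ 8.6 mA, V_CE ≈ 16 V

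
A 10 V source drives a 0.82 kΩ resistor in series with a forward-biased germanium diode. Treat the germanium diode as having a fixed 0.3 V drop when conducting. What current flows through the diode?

KVL around the loop: 10 = V_D + I·R = 0.3 + I × 0.82 kΩ.
So I = (10 − 0.3) / 0.82 kΩ = 9.7 / 0.82 = 11.8 mA.

I ≈ 12 mA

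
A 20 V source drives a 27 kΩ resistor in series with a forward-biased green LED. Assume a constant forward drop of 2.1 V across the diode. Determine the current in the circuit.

I ≈ 0.66 mA

KVL around the loop: 20 = V_D + I·R = 2.1 + I × 27 kΩ.
So I = (20 − 2.1) / 27 kΩ = 17.9 / 27 = 0.663 mA.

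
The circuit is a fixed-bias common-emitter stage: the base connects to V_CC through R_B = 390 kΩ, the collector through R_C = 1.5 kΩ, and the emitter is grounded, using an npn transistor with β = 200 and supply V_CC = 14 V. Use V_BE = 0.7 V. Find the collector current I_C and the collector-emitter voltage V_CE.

Base loop: V_CC = I_B·R_B + V_BE, so I_B = (14 − 0.7)/390 kΩ = 0.0341 mA.
In the active region I_C = β·I_B = 200 × 0.0341 = 6.82 mA.
Collector loop: V_CE = V_CC − I_C·R_C = 14 − 6.82×1.5 = 3.77 V.
Since V_CE = 3.77 V > V_CE(sat) ≈ 0.2 V, the transistor is in the active region as assumed.

I_C ≈ 6.8 mA, V_CE ≈ 3.8 V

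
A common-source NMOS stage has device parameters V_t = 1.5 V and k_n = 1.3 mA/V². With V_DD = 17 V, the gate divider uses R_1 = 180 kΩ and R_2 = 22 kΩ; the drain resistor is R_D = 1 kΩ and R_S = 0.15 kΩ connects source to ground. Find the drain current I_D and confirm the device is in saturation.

I_D ≈ 0.075 mA

V_G = V_DD·R_2/(R_1+R_2) = 17×22/202 = 1.85 V.
Assume saturation: I_D = (k_n/2)(V_GS − V_t)² with V_GS = V_G − I_D·R_S = 1.85 − 0.15·I_D.
Substituting gives 0.0146·I_D² − 1.07·I_D + 0.0803 = 0, with roots I_D = 0.0752 or 73 mA.
The root I_D = 73 mA gives V_GS = -9.1 V ≤ V_t, so take I_D = 0.0752 mA.
Then V_GS = 1.84 V and V_DS = V_DD − I_D(R_D+R_S) = 17 − 0.0752×1.15 = 16.9 V.
Saturation requires V_DS ≥ V_GS − V_t = 0.34 V; 16.9 ≥ 0.34 ✓.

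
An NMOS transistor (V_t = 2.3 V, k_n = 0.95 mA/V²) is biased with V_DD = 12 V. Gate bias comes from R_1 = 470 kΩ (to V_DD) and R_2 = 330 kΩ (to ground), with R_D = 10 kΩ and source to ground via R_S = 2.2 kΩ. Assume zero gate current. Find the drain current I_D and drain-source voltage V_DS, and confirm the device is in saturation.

V_G = V_DD·R_2/(R_1+R_2) = 12×330/800 = 4.95 V.
Assume saturation: I_D = (k_n/2)(V_GS − V_t)² with V_GS = V_G − I_D·R_S = 4.95 − 2.2·I_D.
Substituting gives 2.3·I_D² − 6.54·I_D + 3.34 = 0, with roots I_D = 0.666 or 2.18 mA.
The root I_D = 2.18 mA gives V_GS = 0.159 V ≤ V_t, so take I_D = 0.666 mA.
Then V_GS = 3.48 V and V_DS = V_DD − I_D(R_D+R_S) = 12 − 0.666×12.2 = 3.87 V.
Saturation requires V_DS ≥ V_GS − V_t = 1.18 V; 3.87 ≥ 1.18 ✓.

I_D ≈ 0.67 mA, V_DS ≈ 3.9 V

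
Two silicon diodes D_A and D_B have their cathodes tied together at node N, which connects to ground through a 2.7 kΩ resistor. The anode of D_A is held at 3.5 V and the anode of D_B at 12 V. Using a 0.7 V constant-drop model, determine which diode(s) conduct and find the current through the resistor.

Assume both conduct. Then node N would need to be at both 3.5−0.7 = 2.8 V and 12−0.7 = 11.3 V, which is impossible.
Assume only D_B conducts: V_N = 12 − 0.7 = 11.3 V, so I_R = 11.3/2.7 = 4.19 mA.
Check D_A: its anode-to-cathode voltage is 3.5 − 11.3 = -7.8 V < 0.7 V, so it is off. The assumption is consistent.

Only D_B conducts; I_R ≈ 4.2 mA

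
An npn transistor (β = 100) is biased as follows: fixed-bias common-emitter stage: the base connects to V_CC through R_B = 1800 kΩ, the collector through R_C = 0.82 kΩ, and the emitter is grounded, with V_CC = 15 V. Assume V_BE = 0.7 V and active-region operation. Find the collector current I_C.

I_C ≈ 0.79 mA

Base loop: V_CC = I_B·R_B + V_BE, so I_B = (15 − 0.7)/1800 kΩ = 0.00794 mA.
In the active region I_C = β·I_B = 100 × 0.00794 = 0.794 mA.
Collector loop: V_CE = V_CC − I_C·R_C = 15 − 0.794×0.82 = 14.3 V.
Since V_CE = 14.3 V > V_CE(sat) ≈ 0.2 V, the transistor is in the active region as assumed.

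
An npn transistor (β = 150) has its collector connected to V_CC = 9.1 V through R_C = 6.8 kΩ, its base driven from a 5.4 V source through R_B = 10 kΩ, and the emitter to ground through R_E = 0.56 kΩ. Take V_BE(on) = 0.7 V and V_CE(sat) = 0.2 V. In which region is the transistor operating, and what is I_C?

Assume active: I_B = (5.4 − 0.7)/(10 + 151×0.56) = 0.0497 mA, I_C = β·I_B = 7.46 mA.
Then V_CE = 9.1 − 7.46×6.8 − 7.51×0.56 = -45.8 V < 0.2 V — the active assumption fails.
Re-solve with V_CE = 0.2 V. KCL at the emitter: V_E/R_E = (V_BB−0.7−V_E)/R_B + (V_CC−0.2−V_E)/R_C, giving V_E = 0.875 V.
I_C = (V_CC − 0.2 − V_E)/R_C = (8.9 − 0.875)/6.8 = 1.18 mA.
Check: I_B = (4.7 − 0.875)/10 = 0.382 mA, and β·I_B = 57.4 mA > I_C, confirming saturation.

saturation; I_C ≈ 1.2 mA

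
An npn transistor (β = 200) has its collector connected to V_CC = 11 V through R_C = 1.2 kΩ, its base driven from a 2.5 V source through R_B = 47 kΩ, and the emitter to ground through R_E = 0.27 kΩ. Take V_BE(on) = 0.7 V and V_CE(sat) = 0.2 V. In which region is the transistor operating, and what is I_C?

Assume active. Base-emitter loop: I_B = (V_BB − V_BE)/(R_B + (β+1)R_E) = (2.5 − 0.7)/(47 + 201×0.27) = 0.0178 mA.
I_C = β·I_B = 200×0.0178 = 3.55 mA.
V_CE = V_CC − I_C·R_C − I_E·R_E = 11 − 3.55×1.2 − 3.57×0.27 = 5.77 V > V_CE(sat), so the active-region assumption holds.

active; I_C ≈ 3.6 mA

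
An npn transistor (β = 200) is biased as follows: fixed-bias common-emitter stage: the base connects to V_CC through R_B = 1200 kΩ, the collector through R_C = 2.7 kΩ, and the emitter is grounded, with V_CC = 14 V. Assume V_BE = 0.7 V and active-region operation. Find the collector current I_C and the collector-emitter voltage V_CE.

Base loop: V_CC = I_B·R_B + V_BE, so I_B = (14 − 0.7)/1200 kΩ = 0.0111 mA.
In the active region I_C = β·I_B = 200 × 0.0111 = 2.22 mA.
Collector loop: V_CE = V_CC − I_C·R_C = 14 − 2.22×2.7 = 8.02 V.
Since V_CE = 8.02 V > V_CE(sat) ≈ 0.2 V, the transistor is in the active region as assumed.

I_C ≈ 2.2 mA, V_CE ≈ 8 V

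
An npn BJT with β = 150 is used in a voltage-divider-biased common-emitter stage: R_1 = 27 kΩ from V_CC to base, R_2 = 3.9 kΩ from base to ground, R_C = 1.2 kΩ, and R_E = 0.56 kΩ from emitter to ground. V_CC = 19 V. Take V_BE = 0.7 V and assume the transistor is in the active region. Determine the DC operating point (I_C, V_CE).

I_C ≈ 2.9 mA, V_CE ≈ 14 V

Thevenize the base divider: V_Th = V_CC·R_2/(R_1+R_2) = 19×3.9/30.9 = 2.4 V, R_Th = R_1‖R_2 = 3.41 kΩ.
Base-emitter loop: V_Th = I_B·R_Th + V_BE + (β+1)I_B·R_E, so I_B = (2.4 − 0.7) / (3.41 + 151×0.56) = 0.0193 mA.
I_C = β·I_B = 150×0.0193 = 2.9 mA, and I_E = (β+1)I_B = 2.91 mA.
V_CE = V_CC − I_C·R_C − I_E·R_E = 19 − 2.9×1.2 − 2.91×0.56 = 13.9 V.
V_CE = 13.9 V > 0.2 V confirms active-region operation.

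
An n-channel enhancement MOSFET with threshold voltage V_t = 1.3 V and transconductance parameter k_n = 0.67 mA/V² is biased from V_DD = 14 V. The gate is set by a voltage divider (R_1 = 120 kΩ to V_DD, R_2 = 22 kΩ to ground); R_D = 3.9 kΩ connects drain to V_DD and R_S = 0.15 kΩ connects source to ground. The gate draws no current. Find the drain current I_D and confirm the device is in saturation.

V_G = V_DD·R_2/(R_1+R_2) = 14×22/142 = 2.17 V.
Assume saturation: I_D = (k_n/2)(V_GS − V_t)² with V_GS = V_G − I_D·R_S = 2.17 − 0.15·I_D.
Substituting gives 0.00754·I_D² − 1.09·I_D + 0.253 = 0, with roots I_D = 0.233 or 144 mA.
The root I_D = 144 mA gives V_GS = -19.4 V ≤ V_t, so take I_D = 0.233 mA.
Then V_GS = 2.13 V and V_DS = V_DD − I_D(R_D+R_S) = 14 − 0.233×4.05 = 13.1 V.
Saturation requires V_DS ≥ V_GS − V_t = 0.834 V; 13.1 ≥ 0.834 ✓.

I_D ≈ 0.23 mA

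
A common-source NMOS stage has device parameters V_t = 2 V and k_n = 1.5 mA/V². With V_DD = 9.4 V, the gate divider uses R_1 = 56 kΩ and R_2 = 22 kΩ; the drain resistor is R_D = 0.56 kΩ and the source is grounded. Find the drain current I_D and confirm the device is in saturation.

V_G = V_DD·R_2/(R_1+R_2) = 9.4×22/78 = 2.65 V. With the source grounded, V_GS = V_G = 2.65 V.
Assume saturation: I_D = (k_n/2)(V_GS − V_t)² = (1.5/2)×(2.65 − 2)² = 0.75×0.651² = 0.318 mA.
V_DS = V_DD − I_D·R_D = 9.4 − 0.318×0.56 = 9.22 V.
Saturation requires V_DS ≥ V_GS − V_t = 0.651 V; 9.22 ≥ 0.651 ✓.

I_D ≈ 0.32 mA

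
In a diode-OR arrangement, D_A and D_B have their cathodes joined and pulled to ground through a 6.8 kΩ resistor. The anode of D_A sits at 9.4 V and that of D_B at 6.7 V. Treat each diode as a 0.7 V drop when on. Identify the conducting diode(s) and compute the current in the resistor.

Only D_A conducts; I_R ≈ 1.3 mA

Assume both conduct. Then node N would need to be at both 9.4−0.7 = 8.7 V and 6.7−0.7 = 6 V, which is impossible.
Assume only D_A conducts: V_N = 9.4 − 0.7 = 8.7 V, so I_R = 8.7/6.8 = 1.28 mA.
Check D_B: its anode-to-cathode voltage is 6.7 − 8.7 = -2 V < 0.7 V, so it is off. The assumption is consistent.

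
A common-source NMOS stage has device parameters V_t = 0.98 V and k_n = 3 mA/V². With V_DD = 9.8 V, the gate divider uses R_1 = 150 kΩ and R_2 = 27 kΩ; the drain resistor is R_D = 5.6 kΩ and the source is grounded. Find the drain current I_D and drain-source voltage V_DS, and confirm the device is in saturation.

I_D ≈ 0.4 mA, V_DS ≈ 7.6 V

V_G = V_DD·R_2/(R_1+R_2) = 9.8×27/177 = 1.49 V. With the source grounded, V_GS = V_G = 1.49 V.
Assume saturation: I_D = (k_n/2)(V_GS − V_t)² = (3/2)×(1.49 − 0.98)² = 1.5×0.515² = 0.398 mA.
V_DS = V_DD − I_D·R_D = 9.8 − 0.398×5.6 = 7.57 V.
Saturation requires V_DS ≥ V_GS − V_t = 0.515 V; 7.57 ≥ 0.515 ✓.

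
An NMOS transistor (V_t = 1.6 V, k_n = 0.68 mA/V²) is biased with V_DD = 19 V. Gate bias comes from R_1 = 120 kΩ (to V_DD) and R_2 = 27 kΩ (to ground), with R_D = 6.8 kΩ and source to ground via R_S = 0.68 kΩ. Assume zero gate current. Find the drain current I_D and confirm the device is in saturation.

V_G = V_DD·R_2/(R_1+R_2) = 19×27/147 = 3.49 V.
Assume saturation: I_D = (k_n/2)(V_GS − V_t)² with V_GS = V_G − I_D·R_S = 3.49 − 0.68·I_D.
Substituting gives 0.157·I_D² − 1.87·I_D + 1.21 = 0, with roots I_D = 0.688 or 11.2 mA.
The root I_D = 11.2 mA gives V_GS = -4.15 V ≤ V_t, so take I_D = 0.688 mA.
Then V_GS = 3.02 V and V_DS = V_DD − I_D(R_D+R_S) = 19 − 0.688×7.48 = 13.9 V.
Saturation requires V_DS ≥ V_GS − V_t = 1.42 V; 13.9 ≥ 1.42 ✓.

I_D ≈ 0.69 mA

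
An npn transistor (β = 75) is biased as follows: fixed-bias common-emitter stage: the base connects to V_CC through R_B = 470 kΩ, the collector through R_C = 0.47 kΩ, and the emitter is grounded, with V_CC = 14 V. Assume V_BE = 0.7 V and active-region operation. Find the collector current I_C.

Base loop: V_CC = I_B·R_B + V_BE, so I_B = (14 − 0.7)/470 kΩ = 0.0283 mA.
In the active region I_C = β·I_B = 75 × 0.0283 = 2.12 mA.
Collector loop: V_CE = V_CC − I_C·R_C = 14 − 2.12×0.47 = 13 V.
Since V_CE = 13 V > V_CE(sat) ≈ 0.2 V, the transistor is in the active region as assumed.

I_C ≈ 2.1 mA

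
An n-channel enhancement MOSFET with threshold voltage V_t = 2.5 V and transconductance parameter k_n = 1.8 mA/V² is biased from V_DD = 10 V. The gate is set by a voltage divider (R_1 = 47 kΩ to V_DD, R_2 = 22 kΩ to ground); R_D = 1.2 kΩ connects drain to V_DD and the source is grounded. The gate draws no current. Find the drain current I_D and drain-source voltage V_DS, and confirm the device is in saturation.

V_G = V_DD·R_2/(R_1+R_2) = 10×22/69 = 3.19 V. With the source grounded, V_GS = V_G = 3.19 V.
Assume saturation: I_D = (k_n/2)(V_GS − V_t)² = (1.8/2)×(3.19 − 2.5)² = 0.9×0.688² = 0.427 mA.
V_DS = V_DD − I_D·R_D = 10 − 0.427×1.2 = 9.49 V.
Saturation requires V_DS ≥ V_GS − V_t = 0.688 V; 9.49 ≥ 0.688 ✓.

I_D ≈ 0.43 mA, V_DS ≈ 9.5 V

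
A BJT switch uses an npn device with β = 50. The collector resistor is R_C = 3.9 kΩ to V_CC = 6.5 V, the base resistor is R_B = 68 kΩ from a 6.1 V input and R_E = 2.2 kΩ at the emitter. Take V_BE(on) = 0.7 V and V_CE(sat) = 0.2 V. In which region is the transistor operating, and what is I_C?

Assume active: I_B = (6.1 − 0.7)/(68 + 51×2.2) = 0.03 mA, I_C = β·I_B = 1.5 mA.
Then V_CE = 6.5 − 1.5×3.9 − 1.53×2.2 = -2.71 V < 0.2 V — the active assumption fails.
Re-solve with V_CE = 0.2 V. KCL at the emitter: V_E/R_E = (V_BB−0.7−V_E)/R_B + (V_CC−0.2−V_E)/R_C, giving V_E = 2.34 V.
I_C = (V_CC − 0.2 − V_E)/R_C = (6.3 − 2.34)/3.9 = 1.02 mA.
Check: I_B = (5.4 − 2.34)/68 = 0.0451 mA, and β·I_B = 2.25 mA > I_C, confirming saturation.

saturation; I_C ≈ 1 mA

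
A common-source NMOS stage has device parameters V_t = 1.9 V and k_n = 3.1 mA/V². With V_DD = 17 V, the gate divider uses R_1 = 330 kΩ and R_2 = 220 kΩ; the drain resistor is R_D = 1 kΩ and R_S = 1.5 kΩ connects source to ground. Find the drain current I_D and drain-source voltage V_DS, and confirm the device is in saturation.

I_D ≈ 2.4 mA, V_DS ≈ 11 V

V_G = V_DD·R_2/(R_1+R_2) = 17×220/550 = 6.8 V.
Assume saturation: I_D = (k_n/2)(V_GS − V_t)² with V_GS = V_G − I_D·R_S = 6.8 − 1.5·I_D.
Substituting gives 3.49·I_D² − 23.8·I_D + 37.2 = 0, with roots I_D = 2.43 or 4.39 mA.
The root I_D = 4.39 mA gives V_GS = 0.217 V ≤ V_t, so take I_D = 2.43 mA.
Then V_GS = 3.15 V and V_DS = V_DD − I_D(R_D+R_S) = 17 − 2.43×2.5 = 10.9 V.
Saturation requires V_DS ≥ V_GS − V_t = 1.25 V; 10.9 ≥ 1.25 ✓.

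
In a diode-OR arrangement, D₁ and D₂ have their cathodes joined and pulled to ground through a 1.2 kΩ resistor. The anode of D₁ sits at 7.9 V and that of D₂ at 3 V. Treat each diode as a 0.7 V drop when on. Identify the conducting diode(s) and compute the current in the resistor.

Assume both conduct. Then node N would need to be at both 7.9−0.7 = 7.2 V and 3−0.7 = 2.3 V, which is impossible.
Assume only D₁ conducts: V_N = 7.9 − 0.7 = 7.2 V, so I_R = 7.2/1.2 = 6 mA.
Check D₂: its anode-to-cathode voltage is 3 − 7.2 = -4.2 V < 0.7 V, so it is off. The assumption is consistent.

Only D₁ conducts; I_R ≈ 6 mA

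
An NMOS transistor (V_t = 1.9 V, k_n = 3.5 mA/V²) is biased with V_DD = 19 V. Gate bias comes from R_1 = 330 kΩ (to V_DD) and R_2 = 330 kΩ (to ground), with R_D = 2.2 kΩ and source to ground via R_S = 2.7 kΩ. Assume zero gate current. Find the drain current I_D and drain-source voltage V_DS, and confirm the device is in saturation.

I_D ≈ 2.4 mA, V_DS ≈ 7.3 V

V_G = V_DD·R_2/(R_1+R_2) = 19×330/660 = 9.5 V.
Assume saturation: I_D = (k_n/2)(V_GS − V_t)² with V_GS = V_G − I_D·R_S = 9.5 − 2.7·I_D.
Substituting gives 12.8·I_D² − 72.8·I_D + 101 = 0, with roots I_D = 2.38 or 3.33 mA.
The root I_D = 3.33 mA gives V_GS = 0.522 V ≤ V_t, so take I_D = 2.38 mA.
Then V_GS = 3.07 V and V_DS = V_DD − I_D(R_D+R_S) = 19 − 2.38×4.9 = 7.33 V.
Saturation requires V_DS ≥ V_GS − V_t = 1.17 V; 7.33 ≥ 1.17 ✓.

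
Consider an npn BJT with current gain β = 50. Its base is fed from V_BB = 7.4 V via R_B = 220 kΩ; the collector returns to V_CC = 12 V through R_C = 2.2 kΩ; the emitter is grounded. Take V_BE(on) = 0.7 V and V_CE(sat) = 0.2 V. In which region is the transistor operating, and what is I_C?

Assume active. Base-emitter loop: I_B = (V_BB − V_BE)/R_B = (7.4 − 0.7)/220 = 0.0305 mA.
I_C = β·I_B = 50×0.0305 = 1.52 mA.
V_CE = V_CC − I_C·R_C = 12 − 1.52×2.2 = 8.65 V > V_CE(sat), so the active-region assumption holds.

active; I_C ≈ 1.5 mA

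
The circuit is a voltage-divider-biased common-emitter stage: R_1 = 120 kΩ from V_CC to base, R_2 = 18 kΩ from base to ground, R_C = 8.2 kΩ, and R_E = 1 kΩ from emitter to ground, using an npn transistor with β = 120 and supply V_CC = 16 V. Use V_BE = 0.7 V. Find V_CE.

Thevenize the base divider: V_Th = V_CC·R_2/(R_1+R_2) = 16×18/138 = 2.09 V, R_Th = R_1‖R_2 = 15.7 kΩ.
Base-emitter loop: V_Th = I_B·R_Th + V_BE + (β+1)I_B·R_E, so I_B = (2.09 − 0.7) / (15.7 + 121×1) = 0.0101 mA.
I_C = β·I_B = 120×0.0101 = 1.22 mA, and I_E = (β+1)I_B = 1.23 mA.
V_CE = V_CC − I_C·R_C − I_E·R_E = 16 − 1.22×8.2 − 1.23×1 = 4.78 V.
V_CE = 4.78 V > 0.2 V confirms active-region operation.

V_CE ≈ 4.8 V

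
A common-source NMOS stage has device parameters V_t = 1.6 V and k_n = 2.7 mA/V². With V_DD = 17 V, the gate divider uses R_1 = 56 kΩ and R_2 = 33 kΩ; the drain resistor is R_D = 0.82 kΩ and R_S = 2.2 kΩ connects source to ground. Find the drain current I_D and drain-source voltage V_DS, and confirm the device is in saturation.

I_D ≈ 1.6 mA, V_DS ≈ 12 V

V_G = V_DD·R_2/(R_1+R_2) = 17×33/89 = 6.3 V.
Assume saturation: I_D = (k_n/2)(V_GS − V_t)² with V_GS = V_G − I_D·R_S = 6.3 − 2.2·I_D.
Substituting gives 6.53·I_D² − 28.9·I_D + 29.9 = 0, with roots I_D = 1.64 or 2.79 mA.
The root I_D = 2.79 mA gives V_GS = 0.162 V ≤ V_t, so take I_D = 1.64 mA.
Then V_GS = 2.7 V and V_DS = V_DD − I_D(R_D+R_S) = 17 − 1.64×3.02 = 12.1 V.
Saturation requires V_DS ≥ V_GS − V_t = 1.1 V; 12.1 ≥ 1.1 ✓.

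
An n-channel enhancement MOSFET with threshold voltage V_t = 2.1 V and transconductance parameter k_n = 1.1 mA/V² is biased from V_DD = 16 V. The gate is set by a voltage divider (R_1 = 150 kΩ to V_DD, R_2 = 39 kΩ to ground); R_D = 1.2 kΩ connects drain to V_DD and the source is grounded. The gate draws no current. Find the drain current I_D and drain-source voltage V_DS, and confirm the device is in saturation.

I_D ≈ 0.79 mA, V_DS ≈ 15 V

V_G = V_DD·R_2/(R_1+R_2) = 16×39/189 = 3.3 V. With the source grounded, V_GS = V_G = 3.3 V.
Assume saturation: I_D = (k_n/2)(V_GS − V_t)² = (1.1/2)×(3.3 − 2.1)² = 0.55×1.2² = 0.794 mA.
V_DS = V_DD − I_D·R_D = 16 − 0.794×1.2 = 15 V.
Saturation requires V_DS ≥ V_GS − V_t = 1.2 V; 15 ≥ 1.2 ✓.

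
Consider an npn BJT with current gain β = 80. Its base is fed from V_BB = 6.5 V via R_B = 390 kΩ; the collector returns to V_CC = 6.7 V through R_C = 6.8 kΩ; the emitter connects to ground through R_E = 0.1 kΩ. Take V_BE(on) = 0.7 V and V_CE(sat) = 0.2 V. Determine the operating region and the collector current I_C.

Assume active: I_B = (6.5 − 0.7)/(390 + 81×0.1) = 0.0146 mA, I_C = β·I_B = 1.17 mA.
Then V_CE = 6.7 − 1.17×6.8 − 1.18×0.1 = -1.34 V < 0.2 V — the active assumption fails.
Re-solve with V_CE = 0.2 V. KCL at the emitter: V_E/R_E = (V_BB−0.7−V_E)/R_B + (V_CC−0.2−V_E)/R_C, giving V_E = 0.0956 V.
I_C = (V_CC − 0.2 − V_E)/R_C = (6.5 − 0.0956)/6.8 = 0.942 mA.
Check: I_B = (5.8 − 0.0956)/390 = 0.0146 mA, and β·I_B = 1.17 mA > I_C, confirming saturation.

saturation; I_C ≈ 0.94 mA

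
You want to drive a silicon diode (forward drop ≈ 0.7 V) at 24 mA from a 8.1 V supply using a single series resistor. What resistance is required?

The resistor drops V_S − V_D = 8.1 − 0.7 = 7.4 V at 24 mA.
R = 7.4 V / 24 mA = 0.308 kΩ.

R ≈ 0.31 kΩ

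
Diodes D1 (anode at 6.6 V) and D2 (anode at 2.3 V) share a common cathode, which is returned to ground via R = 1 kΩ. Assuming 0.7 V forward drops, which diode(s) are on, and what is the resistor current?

Only D1 conducts; I_R ≈ 5.9 mA

Assume both conduct. Then node N would need to be at both 6.6−0.7 = 5.9 V and 2.3−0.7 = 1.6 V, which is impossible.
Assume only D1 conducts: V_N = 6.6 − 0.7 = 5.9 V, so I_R = 5.9/1 = 5.9 mA.
Check D2: its anode-to-cathode voltage is 2.3 − 5.9 = -3.6 V < 0.7 V, so it is off. The assumption is consistent.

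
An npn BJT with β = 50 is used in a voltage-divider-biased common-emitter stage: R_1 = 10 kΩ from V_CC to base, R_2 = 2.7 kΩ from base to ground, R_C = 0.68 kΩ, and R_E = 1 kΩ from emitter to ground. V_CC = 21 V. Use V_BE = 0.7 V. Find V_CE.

V_CE ≈ 15 V

Thevenize the base divider: V_Th = V_CC·R_2/(R_1+R_2) = 21×2.7/12.7 = 4.46 V, R_Th = R_1‖R_2 = 2.13 kΩ.
Base-emitter loop: V_Th = I_B·R_Th + V_BE + (β+1)I_B·R_E, so I_B = (4.46 − 0.7) / (2.13 + 51×1) = 0.0709 mA.
I_C = β·I_B = 50×0.0709 = 3.54 mA, and I_E = (β+1)I_B = 3.61 mA.
V_CE = V_CC − I_C·R_C − I_E·R_E = 21 − 3.54×0.68 − 3.61×1 = 15 V.
V_CE = 15 V > 0.2 V confirms active-region operation.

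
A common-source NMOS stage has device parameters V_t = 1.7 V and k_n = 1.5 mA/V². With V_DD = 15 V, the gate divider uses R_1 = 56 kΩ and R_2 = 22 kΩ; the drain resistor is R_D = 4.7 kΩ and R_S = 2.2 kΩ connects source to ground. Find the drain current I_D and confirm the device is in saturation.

V_G = V_DD·R_2/(R_1+R_2) = 15×22/78 = 4.23 V.
Assume saturation: I_D = (k_n/2)(V_GS − V_t)² with V_GS = V_G − I_D·R_S = 4.23 − 2.2·I_D.
Substituting gives 3.63·I_D² − 9.35·I_D + 4.8 = 0, with roots I_D = 0.709 or 1.87 mA.
The root I_D = 1.87 mA gives V_GS = 0.122 V ≤ V_t, so take I_D = 0.709 mA.
Then V_GS = 2.67 V and V_DS = V_DD − I_D(R_D+R_S) = 15 − 0.709×6.9 = 10.1 V.
Saturation requires V_DS ≥ V_GS − V_t = 0.972 V; 10.1 ≥ 0.972 ✓.

I_D ≈ 0.71 mA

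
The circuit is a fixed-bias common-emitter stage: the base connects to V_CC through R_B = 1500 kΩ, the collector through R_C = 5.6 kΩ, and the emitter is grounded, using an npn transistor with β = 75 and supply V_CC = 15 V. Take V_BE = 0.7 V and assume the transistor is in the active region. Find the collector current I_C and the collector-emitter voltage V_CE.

I_C ≈ 0.72 mA, V_CE ≈ 11 V

Base loop: V_CC = I_B·R_B + V_BE, so I_B = (15 − 0.7)/1500 kΩ = 0.00953 mA.
In the active region I_C = β·I_B = 75 × 0.00953 = 0.715 mA.
Collector loop: V_CE = V_CC − I_C·R_C = 15 − 0.715×5.6 = 11 V.
Since V_CE = 11 V > V_CE(sat) ≈ 0.2 V, the transistor is in the active region as assumed.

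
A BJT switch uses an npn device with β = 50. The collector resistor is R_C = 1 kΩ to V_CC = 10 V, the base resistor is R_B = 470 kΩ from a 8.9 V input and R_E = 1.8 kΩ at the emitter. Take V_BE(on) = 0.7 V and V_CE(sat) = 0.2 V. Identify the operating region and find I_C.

Assume active. Base-emitter loop: I_B = (V_BB − V_BE)/(R_B + (β+1)R_E) = (8.9 − 0.7)/(470 + 51×1.8) = 0.0146 mA.
I_C = β·I_B = 50×0.0146 = 0.73 mA.
V_CE = V_CC − I_C·R_C − I_E·R_E = 10 − 0.73×1 − 0.744×1.8 = 7.93 V > V_CE(sat), so the active-region assumption holds.

active; I_C ≈ 0.73 mA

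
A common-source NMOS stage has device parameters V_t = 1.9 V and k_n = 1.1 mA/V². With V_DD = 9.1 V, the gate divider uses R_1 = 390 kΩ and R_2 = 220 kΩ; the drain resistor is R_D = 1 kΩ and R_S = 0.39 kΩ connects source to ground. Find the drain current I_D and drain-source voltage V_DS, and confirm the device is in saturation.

I_D ≈ 0.68 mA, V_DS ≈ 8.1 V

V_G = V_DD·R_2/(R_1+R_2) = 9.1×220/610 = 3.28 V.
Assume saturation: I_D = (k_n/2)(V_GS − V_t)² with V_GS = V_G − I_D·R_S = 3.28 − 0.39·I_D.
Substituting gives 0.0837·I_D² − 1.59·I_D + 1.05 = 0, with roots I_D = 0.684 or 18.4 mA.
The root I_D = 18.4 mA gives V_GS = -3.88 V ≤ V_t, so take I_D = 0.684 mA.
Then V_GS = 3.02 V and V_DS = V_DD − I_D(R_D+R_S) = 9.1 − 0.684×1.39 = 8.15 V.
Saturation requires V_DS ≥ V_GS − V_t = 1.12 V; 8.15 ≥ 1.12 ✓.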